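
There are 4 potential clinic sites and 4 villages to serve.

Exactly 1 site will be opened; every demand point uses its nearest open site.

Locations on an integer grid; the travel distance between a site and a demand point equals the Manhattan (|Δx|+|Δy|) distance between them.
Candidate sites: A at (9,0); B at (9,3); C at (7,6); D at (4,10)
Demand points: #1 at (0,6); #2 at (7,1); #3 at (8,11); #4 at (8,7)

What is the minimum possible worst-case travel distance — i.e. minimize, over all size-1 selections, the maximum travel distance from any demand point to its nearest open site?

Open {C}.
  Farthest demand point is #1 at travel distance 7 (to C); all others are ≤ 7.
With {B} the worst case is 12.
With {D} the worst case is 12.
No size-1 selection achieves below 7.

7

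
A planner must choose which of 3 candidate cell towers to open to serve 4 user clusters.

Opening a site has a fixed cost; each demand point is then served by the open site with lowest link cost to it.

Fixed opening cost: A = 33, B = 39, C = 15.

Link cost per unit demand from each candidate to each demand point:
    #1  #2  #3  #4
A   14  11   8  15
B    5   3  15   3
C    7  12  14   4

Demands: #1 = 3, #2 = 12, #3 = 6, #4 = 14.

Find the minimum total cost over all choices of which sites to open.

213

Open {A, B}: assign each demand point to its cheapest open site.
  #1→B 3×5=15, #2→B 12×3=36, #3→A 6×8=48, #4→B 14×3=42
  link cost 141, fixed 72 → total 213.
Compare {B}: link cost 183 + fixed 39 = 222.
Compare {A, B, C}: link cost 141 + fixed 87 = 228.
Compare {B, C}: link cost 177 + fixed 54 = 231.
All other subsets cost ≥ 222. Minimum total cost: 213.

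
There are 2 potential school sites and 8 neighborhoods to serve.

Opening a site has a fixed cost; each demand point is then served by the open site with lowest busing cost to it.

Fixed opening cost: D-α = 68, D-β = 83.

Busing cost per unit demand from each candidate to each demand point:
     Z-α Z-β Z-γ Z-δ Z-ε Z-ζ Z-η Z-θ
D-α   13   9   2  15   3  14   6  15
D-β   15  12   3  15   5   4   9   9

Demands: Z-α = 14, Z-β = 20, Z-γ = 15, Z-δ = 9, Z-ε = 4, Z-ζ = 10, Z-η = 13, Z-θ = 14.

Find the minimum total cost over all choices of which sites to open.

Open {D-α, D-β}: assign each demand point to its cheapest open site.
  Z-α→D-α 14×13=182, Z-β→D-α 20×9=180, Z-γ→D-α 15×2=30, Z-δ→D-α 9×15=135, Z-ε→D-α 4×3=12, Z-ζ→D-β 10×4=40, Z-η→D-α 13×6=78, Z-θ→D-β 14×9=126
  busing cost 783, fixed 151 → total 934.
Compare {D-β}: busing cost 933 + fixed 83 = 1016.
Compare {D-α}: busing cost 967 + fixed 68 = 1035.

934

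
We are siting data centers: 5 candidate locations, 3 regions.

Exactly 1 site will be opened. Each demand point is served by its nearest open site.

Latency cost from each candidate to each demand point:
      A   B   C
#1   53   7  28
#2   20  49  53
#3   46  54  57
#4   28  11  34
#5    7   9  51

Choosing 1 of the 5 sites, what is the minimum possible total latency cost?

67

Open {#5}.
  A→#5 7, B→#5 9, C→#5 51  ⇒ total 67.
Compare {#4}: total 73.
Compare {#1}: total 88.
No size-1 selection does better; minimum is 67.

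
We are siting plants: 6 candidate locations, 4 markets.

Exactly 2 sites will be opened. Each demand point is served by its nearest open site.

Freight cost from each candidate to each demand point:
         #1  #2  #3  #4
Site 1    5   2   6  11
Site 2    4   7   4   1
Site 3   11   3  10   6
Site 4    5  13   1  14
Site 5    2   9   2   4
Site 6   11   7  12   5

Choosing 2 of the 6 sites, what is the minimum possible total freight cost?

Open {Site 1, Site 5}.
  #1→Site 5 2, #2→Site 1 2, #3→Site 5 2, #4→Site 5 4  ⇒ total 10.
Compare {Site 1, Site 2}: total 11.
Compare {Site 3, Site 5}: total 11.
No size-2 selection does better; minimum is 10.

10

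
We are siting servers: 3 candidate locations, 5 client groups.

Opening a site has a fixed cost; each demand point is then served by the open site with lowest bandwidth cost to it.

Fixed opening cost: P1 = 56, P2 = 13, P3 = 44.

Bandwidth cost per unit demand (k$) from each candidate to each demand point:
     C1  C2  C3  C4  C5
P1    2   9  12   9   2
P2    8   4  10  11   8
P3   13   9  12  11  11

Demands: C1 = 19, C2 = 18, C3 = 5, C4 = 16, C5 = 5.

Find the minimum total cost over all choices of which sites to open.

Open {P1, P2}: assign each demand point to its cheapest open site.
  C1→P1 19×2=38, C2→P2 18×4=72, C3→P2 5×10=50, C4→P1 16×9=144, C5→P1 5×2=10
  bandwidth cost 314, fixed 69 → total 383.
Compare {P1, P2, P3}: bandwidth cost 314 + fixed 113 = 427.
Compare {P1}: bandwidth cost 414 + fixed 56 = 470.
Compare {P2}: bandwidth cost 490 + fixed 13 = 503.
All other subsets cost ≥ 427. Minimum total cost: 383.

383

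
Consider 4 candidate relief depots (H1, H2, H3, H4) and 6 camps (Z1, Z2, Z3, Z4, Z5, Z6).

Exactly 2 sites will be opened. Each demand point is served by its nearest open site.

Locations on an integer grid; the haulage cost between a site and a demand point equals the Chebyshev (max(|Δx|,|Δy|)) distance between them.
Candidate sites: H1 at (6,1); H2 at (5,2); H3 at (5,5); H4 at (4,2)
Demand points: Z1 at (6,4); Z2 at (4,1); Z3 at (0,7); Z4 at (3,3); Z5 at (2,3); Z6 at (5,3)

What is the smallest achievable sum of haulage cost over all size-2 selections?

Open {H3, H4}.
  Z1→H3 1, Z2→H4 1, Z3→H3 5, Z4→H4 1, Z5→H4 2, Z6→H4 1  ⇒ total 11.
Compare {H1, H4}: total 12.
Compare {H2, H4}: total 12.
No size-2 selection does better; minimum is 11.

11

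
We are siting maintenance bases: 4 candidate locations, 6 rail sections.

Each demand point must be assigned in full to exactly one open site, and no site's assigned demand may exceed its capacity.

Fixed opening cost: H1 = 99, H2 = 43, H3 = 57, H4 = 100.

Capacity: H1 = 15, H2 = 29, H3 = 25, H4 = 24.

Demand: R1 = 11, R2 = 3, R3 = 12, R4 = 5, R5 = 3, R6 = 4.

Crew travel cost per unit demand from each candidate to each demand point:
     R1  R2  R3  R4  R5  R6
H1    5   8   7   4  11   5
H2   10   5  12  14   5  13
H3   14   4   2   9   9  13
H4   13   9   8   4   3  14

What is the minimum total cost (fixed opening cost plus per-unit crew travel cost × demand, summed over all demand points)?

Open {H1, H3}; cheapest assignment that respects the capacities:
  H1 (cap 15, load 15): R1, R6 — cost 11×5 + 4×5 = 75
  H3 (cap 25, load 23): R2, R3, R4, R5 — cost 3×4 + 12×2 + 5×9 + 3×9 = 108
  Shipping 183, fixed 156 → total 339.
  Any other capacity-feasible assignment to {H1, H3} ships for at least 183.
Compare {H2, H3}: its best feasible assignment gives total 358.
Compare {H1, H2, H3}: its best feasible assignment gives total 370.
Every other set of open sites that can feasibly serve all demand totals ≥ 358 even under its best assignment. Minimum: 339.

339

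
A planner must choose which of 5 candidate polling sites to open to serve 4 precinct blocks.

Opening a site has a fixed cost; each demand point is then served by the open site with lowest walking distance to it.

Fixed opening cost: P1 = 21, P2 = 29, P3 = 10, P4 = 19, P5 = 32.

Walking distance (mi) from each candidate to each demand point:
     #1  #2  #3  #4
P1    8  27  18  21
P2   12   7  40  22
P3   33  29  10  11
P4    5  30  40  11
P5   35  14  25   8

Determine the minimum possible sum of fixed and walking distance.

79

Open {P2, P3}: assign each demand point to its cheapest open site.
  #1→P2 12, #2→P2 7, #3→P3 10, #4→P3 11
  walking distance 40, fixed 39 → total 79.
Compare {P3, P4}: walking distance 55 + fixed 29 = 84.
Compare {P1, P3}: walking distance 56 + fixed 31 = 87.
Compare {P2, P3, P4}: walking distance 33 + fixed 58 = 91.
All other subsets cost ≥ 84. Minimum total cost: 79.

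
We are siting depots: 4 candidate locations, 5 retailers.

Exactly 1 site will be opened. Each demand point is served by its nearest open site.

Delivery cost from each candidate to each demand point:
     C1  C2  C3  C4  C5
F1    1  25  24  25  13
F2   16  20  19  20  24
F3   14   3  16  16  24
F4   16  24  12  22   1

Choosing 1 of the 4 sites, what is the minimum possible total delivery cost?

73

Open {F3}.
  C1→F3 14, C2→F3 3, C3→F3 16, C4→F3 16, C5→F3 24  ⇒ total 73.
Compare {F4}: total 75.
Compare {F1}: total 88.
No size-1 selection does better; minimum is 73.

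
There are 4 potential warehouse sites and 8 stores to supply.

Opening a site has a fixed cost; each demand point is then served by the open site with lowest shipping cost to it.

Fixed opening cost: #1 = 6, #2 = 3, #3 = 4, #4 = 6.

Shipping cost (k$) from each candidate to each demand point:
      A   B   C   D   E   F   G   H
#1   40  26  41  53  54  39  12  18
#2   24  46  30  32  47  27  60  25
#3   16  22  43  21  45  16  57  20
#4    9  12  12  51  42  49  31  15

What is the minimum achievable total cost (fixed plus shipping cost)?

Open {#1, #3, #4}: assign each demand point to its cheapest open site.
  A→#4 9, B→#4 12, C→#4 12, D→#3 21, E→#4 42, F→#3 16, G→#1 12, H→#4 15
  shipping cost 139, fixed 16 → total 155.
Compare {#1, #2, #3, #4}: shipping cost 139 + fixed 19 = 158.
Compare {#3, #4}: shipping cost 158 + fixed 10 = 168.
Compare {#2, #3, #4}: shipping cost 158 + fixed 13 = 171.
All other subsets cost ≥ 158. Minimum total cost: 155.

155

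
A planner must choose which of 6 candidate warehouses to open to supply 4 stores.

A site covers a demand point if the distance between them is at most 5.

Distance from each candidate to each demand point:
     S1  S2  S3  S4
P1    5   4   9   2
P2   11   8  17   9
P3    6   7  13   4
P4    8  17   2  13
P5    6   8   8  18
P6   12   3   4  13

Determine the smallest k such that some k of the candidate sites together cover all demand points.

2

Coverage sets (demand points within 5 of each site):
  P1: {S1, S2, S4}
  P2: {}
  P3: {S4}
  P4: {S3}
  P5: {}
  P6: {S2, S3}
No single site covers all 4 demand points.
But {P1, P4} covers everything, so the minimum is 2.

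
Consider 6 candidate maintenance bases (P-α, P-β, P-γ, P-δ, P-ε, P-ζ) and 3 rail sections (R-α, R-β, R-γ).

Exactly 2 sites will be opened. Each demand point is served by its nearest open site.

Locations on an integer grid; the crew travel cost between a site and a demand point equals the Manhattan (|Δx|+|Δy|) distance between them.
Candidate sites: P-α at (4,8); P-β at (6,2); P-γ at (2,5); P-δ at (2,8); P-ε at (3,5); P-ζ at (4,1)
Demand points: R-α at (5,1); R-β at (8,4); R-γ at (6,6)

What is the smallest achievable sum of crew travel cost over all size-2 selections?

9

Open {P-β, P-ζ}.
  R-α→P-ζ 1, R-β→P-β 4, R-γ→P-β 4  ⇒ total 9.
Compare {P-α, P-β}: total 10.
Compare {P-β, P-γ}: total 10.
No size-2 selection does better; minimum is 9.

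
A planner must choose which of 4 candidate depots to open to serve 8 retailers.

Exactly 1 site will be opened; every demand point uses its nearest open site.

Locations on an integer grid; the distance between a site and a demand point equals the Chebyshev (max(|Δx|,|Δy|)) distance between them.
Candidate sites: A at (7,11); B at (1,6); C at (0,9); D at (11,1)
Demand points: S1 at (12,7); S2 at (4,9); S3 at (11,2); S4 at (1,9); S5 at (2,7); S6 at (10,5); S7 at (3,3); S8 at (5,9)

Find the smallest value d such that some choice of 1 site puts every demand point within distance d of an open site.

9

Open {A}.
  Farthest demand point is S3 at distance 9 (to A); all others are ≤ 9.
With {D} the worst case is 10.
With {B} the worst case is 11.
No size-1 selection achieves below 9.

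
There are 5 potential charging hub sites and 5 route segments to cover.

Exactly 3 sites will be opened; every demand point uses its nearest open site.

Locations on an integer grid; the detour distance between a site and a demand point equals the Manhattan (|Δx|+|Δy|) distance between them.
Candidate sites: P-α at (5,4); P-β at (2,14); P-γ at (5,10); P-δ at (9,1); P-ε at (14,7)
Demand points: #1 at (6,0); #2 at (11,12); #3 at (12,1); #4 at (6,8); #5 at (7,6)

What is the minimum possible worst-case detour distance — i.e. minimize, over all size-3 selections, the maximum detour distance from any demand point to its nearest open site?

Open {P-α, P-β, P-ε}.
  Farthest demand point is #2 at detour distance 8 (to P-ε); all others are ≤ 8.
With {P-α, P-γ, P-δ} the worst case is 8.
With {P-α, P-γ, P-ε} the worst case is 8.
No size-3 selection achieves below 8.

8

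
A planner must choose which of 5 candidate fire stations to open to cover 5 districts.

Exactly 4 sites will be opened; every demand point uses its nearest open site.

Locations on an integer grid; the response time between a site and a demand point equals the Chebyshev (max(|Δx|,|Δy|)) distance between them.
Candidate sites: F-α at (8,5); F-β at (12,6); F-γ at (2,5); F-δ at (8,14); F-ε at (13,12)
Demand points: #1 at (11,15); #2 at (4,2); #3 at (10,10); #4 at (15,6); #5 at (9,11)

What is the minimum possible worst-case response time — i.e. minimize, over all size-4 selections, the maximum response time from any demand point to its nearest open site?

3

Open {F-β, F-γ, F-δ, F-ε}.
  Farthest demand point is #1 at response time 3 (to F-δ); all others are ≤ 3.
With {F-α, F-β, F-γ, F-δ} the worst case is 4.
With {F-α, F-β, F-γ, F-ε} the worst case is 4.
No size-4 selection achieves below 3.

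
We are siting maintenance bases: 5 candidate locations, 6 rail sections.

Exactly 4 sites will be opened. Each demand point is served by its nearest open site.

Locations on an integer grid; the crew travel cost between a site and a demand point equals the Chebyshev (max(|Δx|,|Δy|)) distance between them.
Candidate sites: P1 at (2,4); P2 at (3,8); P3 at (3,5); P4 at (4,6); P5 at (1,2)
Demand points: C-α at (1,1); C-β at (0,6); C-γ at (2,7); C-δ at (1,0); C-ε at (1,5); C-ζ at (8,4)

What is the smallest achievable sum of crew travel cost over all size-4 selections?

Open {P1, P2, P4, P5}.
  C-α→P5 1, C-β→P1 2, C-γ→P2 1, C-δ→P5 2, C-ε→P1 1, C-ζ→P4 4  ⇒ total 11.
Compare {P1, P2, P3, P5}: total 12.
Compare {P1, P3, P4, P5}: total 12.
No size-4 selection does better; minimum is 11.

11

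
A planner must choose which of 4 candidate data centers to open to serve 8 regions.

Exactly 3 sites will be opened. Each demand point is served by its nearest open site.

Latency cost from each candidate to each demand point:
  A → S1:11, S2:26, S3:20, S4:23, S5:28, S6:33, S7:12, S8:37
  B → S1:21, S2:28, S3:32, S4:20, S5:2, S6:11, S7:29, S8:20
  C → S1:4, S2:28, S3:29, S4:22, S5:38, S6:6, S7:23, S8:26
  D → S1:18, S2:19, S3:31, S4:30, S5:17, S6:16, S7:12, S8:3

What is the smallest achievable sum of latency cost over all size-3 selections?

Open {B, C, D}.
  S1→C 4, S2→D 19, S3→C 29, S4→B 20, S5→B 2, S6→C 6, S7→D 12, S8→D 3  ⇒ total 95.
Compare {A, B, D}: total 98.
Compare {A, C, D}: total 103.
No size-3 selection does better; minimum is 95.

95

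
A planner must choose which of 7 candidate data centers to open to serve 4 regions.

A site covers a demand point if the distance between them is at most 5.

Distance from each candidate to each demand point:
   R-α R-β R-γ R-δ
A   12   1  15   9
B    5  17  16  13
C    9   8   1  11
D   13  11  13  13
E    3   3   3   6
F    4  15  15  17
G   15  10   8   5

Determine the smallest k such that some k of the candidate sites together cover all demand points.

Coverage sets (demand points within 5 of each site):
  A: {R-β}
  B: {R-α}
  C: {R-γ}
  D: {}
  E: {R-α, R-β, R-γ}
  F: {R-α}
  G: {R-δ}
No single site covers all 4 demand points.
But {E, G} covers everything, so the minimum is 2.

2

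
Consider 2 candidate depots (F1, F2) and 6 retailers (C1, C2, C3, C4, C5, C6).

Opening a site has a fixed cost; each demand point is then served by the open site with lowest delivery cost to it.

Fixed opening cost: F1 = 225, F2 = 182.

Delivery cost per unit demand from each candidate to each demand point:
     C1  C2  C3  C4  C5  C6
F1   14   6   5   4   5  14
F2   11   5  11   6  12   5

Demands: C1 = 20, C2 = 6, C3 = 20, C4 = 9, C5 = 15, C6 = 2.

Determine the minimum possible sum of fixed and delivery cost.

780

Open {F1}: assign each demand point to its cheapest open site.
  C1→F1 20×14=280, C2→F1 6×6=36, C3→F1 20×5=100, C4→F1 9×4=36, C5→F1 15×5=75, C6→F1 2×14=28
  delivery cost 555, fixed 225 → total 780.
Compare {F1, F2}: delivery cost 471 + fixed 407 = 878.
Compare {F2}: delivery cost 714 + fixed 182 = 896.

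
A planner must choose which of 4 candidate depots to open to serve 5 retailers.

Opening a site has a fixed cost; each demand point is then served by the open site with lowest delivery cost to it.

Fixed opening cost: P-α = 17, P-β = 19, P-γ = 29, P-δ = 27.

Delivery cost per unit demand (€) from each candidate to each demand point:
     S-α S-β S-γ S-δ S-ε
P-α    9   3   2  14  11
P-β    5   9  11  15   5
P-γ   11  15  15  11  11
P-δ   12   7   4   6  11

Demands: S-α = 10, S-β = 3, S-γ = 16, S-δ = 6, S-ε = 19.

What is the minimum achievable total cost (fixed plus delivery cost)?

285

Open {P-α, P-β, P-δ}: assign each demand point to its cheapest open site.
  S-α→P-β 10×5=50, S-β→P-α 3×3=9, S-γ→P-α 16×2=32, S-δ→P-δ 6×6=36, S-ε→P-β 19×5=95
  delivery cost 222, fixed 63 → total 285.
Compare {P-α, P-β}: delivery cost 270 + fixed 36 = 306.
Compare {P-β, P-δ}: delivery cost 266 + fixed 46 = 312.
Compare {P-α, P-β, P-γ, P-δ}: delivery cost 222 + fixed 92 = 314.
All other subsets cost ≥ 306. Minimum total cost: 285.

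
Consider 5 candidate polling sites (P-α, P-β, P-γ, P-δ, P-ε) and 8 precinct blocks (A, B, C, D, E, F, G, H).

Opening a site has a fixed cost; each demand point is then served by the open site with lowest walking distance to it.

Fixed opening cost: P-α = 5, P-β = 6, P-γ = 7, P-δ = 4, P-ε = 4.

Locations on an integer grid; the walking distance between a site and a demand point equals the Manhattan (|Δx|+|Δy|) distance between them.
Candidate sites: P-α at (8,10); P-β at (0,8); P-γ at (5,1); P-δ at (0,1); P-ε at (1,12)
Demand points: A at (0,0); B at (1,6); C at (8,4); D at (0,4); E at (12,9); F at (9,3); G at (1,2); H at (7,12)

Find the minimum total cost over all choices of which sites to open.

Open {P-α, P-δ}: assign each demand point to its cheapest open site.
  A→P-δ 1, B→P-δ 6, C→P-α 6, D→P-δ 3, E→P-α 5, F→P-α 8, G→P-δ 2, H→P-α 3
  walking distance 34, fixed 9 → total 43.
Compare {P-α, P-β, P-δ}: walking distance 31 + fixed 15 = 46.
Compare {P-α, P-δ, P-ε}: walking distance 34 + fixed 13 = 47.
Compare {P-α, P-γ, P-δ}: walking distance 32 + fixed 16 = 48.
All other subsets cost ≥ 46. Minimum total cost: 43.

43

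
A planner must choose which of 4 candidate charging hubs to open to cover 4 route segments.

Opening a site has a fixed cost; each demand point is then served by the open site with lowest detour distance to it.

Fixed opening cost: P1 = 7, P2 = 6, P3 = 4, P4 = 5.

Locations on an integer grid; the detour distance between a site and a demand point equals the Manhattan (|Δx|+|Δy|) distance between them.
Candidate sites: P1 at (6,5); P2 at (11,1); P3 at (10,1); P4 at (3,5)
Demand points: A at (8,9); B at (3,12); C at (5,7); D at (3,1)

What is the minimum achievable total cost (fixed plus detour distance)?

29

Open {P4}: assign each demand point to its cheapest open site.
  A→P4 9, B→P4 7, C→P4 4, D→P4 4
  detour distance 24, fixed 5 → total 29.
Compare {P1, P4}: detour distance 20 + fixed 12 = 32.
Compare {P1}: detour distance 26 + fixed 7 = 33.
Compare {P3, P4}: detour distance 24 + fixed 9 = 33.
All other subsets cost ≥ 32. Minimum total cost: 29.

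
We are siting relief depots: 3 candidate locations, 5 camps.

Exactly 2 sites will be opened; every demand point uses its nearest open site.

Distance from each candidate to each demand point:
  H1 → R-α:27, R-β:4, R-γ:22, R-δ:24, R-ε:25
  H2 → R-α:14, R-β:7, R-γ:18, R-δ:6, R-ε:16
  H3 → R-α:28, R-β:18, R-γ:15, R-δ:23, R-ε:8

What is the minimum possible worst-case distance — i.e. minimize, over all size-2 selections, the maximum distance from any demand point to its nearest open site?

15

Open {H2, H3}.
  Farthest demand point is R-γ at distance 15 (to H3); all others are ≤ 15.
With {H1, H2} the worst case is 18.
With {H1, H3} the worst case is 27.
No size-2 selection achieves below 15.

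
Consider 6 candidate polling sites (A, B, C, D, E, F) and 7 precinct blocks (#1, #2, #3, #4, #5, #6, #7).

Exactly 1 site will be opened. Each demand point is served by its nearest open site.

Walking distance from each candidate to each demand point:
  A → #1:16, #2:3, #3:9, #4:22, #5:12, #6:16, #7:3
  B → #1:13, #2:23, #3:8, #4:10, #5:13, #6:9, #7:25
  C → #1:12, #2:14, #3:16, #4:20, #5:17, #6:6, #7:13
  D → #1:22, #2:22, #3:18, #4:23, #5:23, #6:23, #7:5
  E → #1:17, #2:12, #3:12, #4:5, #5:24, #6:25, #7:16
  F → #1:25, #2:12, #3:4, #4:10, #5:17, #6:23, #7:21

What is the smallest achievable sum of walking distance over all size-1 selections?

81

Open {A}.
  #1→A 16, #2→A 3, #3→A 9, #4→A 22, #5→A 12, #6→A 16, #7→A 3  ⇒ total 81.
Compare {C}: total 98.
Compare {B}: total 101.
No size-1 selection does better; minimum is 81.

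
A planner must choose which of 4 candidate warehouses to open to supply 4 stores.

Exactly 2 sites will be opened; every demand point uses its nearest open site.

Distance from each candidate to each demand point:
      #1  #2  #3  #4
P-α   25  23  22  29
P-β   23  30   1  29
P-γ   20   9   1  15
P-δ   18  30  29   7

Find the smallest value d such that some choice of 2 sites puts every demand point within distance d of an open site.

Open {P-γ, P-δ}.
  Farthest demand point is #1 at distance 18 (to P-δ); all others are ≤ 18.
With {P-α, P-γ} the worst case is 20.
With {P-β, P-γ} the worst case is 20.
No size-2 selection achieves below 18.

18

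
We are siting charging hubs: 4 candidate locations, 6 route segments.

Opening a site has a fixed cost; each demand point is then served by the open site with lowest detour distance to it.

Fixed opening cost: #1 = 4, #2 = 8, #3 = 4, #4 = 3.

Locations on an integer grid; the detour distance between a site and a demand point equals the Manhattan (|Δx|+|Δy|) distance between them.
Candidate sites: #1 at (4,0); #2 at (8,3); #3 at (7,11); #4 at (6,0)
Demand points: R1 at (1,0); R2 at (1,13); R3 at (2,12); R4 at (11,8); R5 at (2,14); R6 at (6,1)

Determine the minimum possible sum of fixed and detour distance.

42

Open {#3, #4}: assign each demand point to its cheapest open site.
  R1→#4 5, R2→#3 8, R3→#3 6, R4→#3 7, R5→#3 8, R6→#4 1
  detour distance 35, fixed 7 → total 42.
Compare {#1, #3}: detour distance 35 + fixed 8 = 43.
Compare {#1, #3, #4}: detour distance 33 + fixed 11 = 44.
Compare {#2, #3, #4}: detour distance 35 + fixed 15 = 50.
All other subsets cost ≥ 43. Minimum total cost: 42.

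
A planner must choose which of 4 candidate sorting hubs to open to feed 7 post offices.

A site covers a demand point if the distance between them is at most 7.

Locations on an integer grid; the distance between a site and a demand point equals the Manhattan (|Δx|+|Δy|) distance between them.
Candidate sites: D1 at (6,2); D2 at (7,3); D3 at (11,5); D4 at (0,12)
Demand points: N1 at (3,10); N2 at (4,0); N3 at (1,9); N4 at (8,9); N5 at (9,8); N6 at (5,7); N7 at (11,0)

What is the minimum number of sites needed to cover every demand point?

2

Coverage sets (demand points within 7 of each site):
  D1: {N2, N6, N7}
  D2: {N2, N4, N5, N6, N7}
  D3: {N4, N5, N7}
  D4: {N1, N3}
No single site covers all 7 demand points.
But {D2, D4} covers everything, so the minimum is 2.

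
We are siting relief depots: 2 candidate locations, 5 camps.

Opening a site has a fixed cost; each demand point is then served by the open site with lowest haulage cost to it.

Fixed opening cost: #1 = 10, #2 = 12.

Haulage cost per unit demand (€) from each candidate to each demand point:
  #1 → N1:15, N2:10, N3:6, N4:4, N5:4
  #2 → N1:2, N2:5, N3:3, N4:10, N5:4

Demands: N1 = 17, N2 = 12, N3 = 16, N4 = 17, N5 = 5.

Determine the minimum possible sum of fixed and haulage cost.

252

Open {#1, #2}: assign each demand point to its cheapest open site.
  N1→#2 17×2=34, N2→#2 12×5=60, N3→#2 16×3=48, N4→#1 17×4=68, N5→#1 5×4=20
  haulage cost 230, fixed 22 → total 252.
Compare {#2}: haulage cost 332 + fixed 12 = 344.
Compare {#1}: haulage cost 559 + fixed 10 = 569.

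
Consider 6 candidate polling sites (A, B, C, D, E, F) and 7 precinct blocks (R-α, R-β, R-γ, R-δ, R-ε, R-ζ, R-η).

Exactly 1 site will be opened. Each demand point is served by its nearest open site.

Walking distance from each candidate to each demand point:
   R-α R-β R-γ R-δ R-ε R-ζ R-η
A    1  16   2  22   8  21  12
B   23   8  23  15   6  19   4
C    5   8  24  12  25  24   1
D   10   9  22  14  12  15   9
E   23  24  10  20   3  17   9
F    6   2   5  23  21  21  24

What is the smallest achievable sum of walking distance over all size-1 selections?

Open {A}.
  R-α→A 1, R-β→A 16, R-γ→A 2, R-δ→A 22, R-ε→A 8, R-ζ→A 21, R-η→A 12  ⇒ total 82.
Compare {D}: total 91.
Compare {B}: total 98.
No size-1 selection does better; minimum is 82.

82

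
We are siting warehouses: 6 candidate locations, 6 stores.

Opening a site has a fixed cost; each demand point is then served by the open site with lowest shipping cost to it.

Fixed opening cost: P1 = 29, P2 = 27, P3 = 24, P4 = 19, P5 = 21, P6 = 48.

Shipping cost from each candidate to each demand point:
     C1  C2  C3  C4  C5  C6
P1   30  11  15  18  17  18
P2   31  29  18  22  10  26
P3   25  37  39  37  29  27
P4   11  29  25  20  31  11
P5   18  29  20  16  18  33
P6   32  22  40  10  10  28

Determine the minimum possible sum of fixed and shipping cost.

131

Open {P1, P4}: assign each demand point to its cheapest open site.
  C1→P4 11, C2→P1 11, C3→P1 15, C4→P1 18, C5→P1 17, C6→P4 11
  shipping cost 83, fixed 48 → total 131.
Compare {P1}: shipping cost 109 + fixed 29 = 138.
Compare {P1, P5}: shipping cost 95 + fixed 50 = 145.
Compare {P2, P4}: shipping cost 99 + fixed 46 = 145.
All other subsets cost ≥ 138. Minimum total cost: 131.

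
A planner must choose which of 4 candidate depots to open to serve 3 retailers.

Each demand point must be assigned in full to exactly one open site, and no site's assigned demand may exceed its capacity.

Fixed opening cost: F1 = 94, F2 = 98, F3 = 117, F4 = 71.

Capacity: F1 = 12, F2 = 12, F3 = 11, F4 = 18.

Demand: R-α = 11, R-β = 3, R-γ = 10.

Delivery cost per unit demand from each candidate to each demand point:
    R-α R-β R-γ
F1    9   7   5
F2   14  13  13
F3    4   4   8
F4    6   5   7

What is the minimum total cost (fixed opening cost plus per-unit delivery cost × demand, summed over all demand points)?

Open {F1, F4}; cheapest assignment that respects the capacities:
  F1 (cap 12, load 10): R-γ — cost 10×5 = 50
  F4 (cap 18, load 14): R-α, R-β — cost 11×6 + 3×5 = 81
  Shipping 131, fixed 165 → total 296.
  Any other capacity-feasible assignment to {F1, F4} ships for at least 131.
Compare {F3, F4}: its best feasible assignment gives total 317.
Compare {F2, F4}: its best feasible assignment gives total 380.
Every other set of open sites that can feasibly serve all demand totals ≥ 317 even under its best assignment. Minimum: 296.

296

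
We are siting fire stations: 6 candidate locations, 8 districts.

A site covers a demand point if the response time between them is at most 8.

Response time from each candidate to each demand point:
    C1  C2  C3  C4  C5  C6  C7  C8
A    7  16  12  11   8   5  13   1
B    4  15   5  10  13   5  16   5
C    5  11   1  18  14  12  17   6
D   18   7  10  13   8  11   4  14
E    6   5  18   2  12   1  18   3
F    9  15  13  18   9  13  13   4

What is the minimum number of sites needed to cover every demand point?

3

Coverage sets (demand points within 8 of each site):
  A: {C1, C5, C6, C8}
  B: {C1, C3, C6, C8}
  C: {C1, C3, C8}
  D: {C2, C5, C7}
  E: {C1, C2, C4, C6, C8}
  F: {C8}
No 2 sites suffice: every size-2 union leaves at least one demand point uncovered.
But {B, D, E} covers everything, so the minimum is 3.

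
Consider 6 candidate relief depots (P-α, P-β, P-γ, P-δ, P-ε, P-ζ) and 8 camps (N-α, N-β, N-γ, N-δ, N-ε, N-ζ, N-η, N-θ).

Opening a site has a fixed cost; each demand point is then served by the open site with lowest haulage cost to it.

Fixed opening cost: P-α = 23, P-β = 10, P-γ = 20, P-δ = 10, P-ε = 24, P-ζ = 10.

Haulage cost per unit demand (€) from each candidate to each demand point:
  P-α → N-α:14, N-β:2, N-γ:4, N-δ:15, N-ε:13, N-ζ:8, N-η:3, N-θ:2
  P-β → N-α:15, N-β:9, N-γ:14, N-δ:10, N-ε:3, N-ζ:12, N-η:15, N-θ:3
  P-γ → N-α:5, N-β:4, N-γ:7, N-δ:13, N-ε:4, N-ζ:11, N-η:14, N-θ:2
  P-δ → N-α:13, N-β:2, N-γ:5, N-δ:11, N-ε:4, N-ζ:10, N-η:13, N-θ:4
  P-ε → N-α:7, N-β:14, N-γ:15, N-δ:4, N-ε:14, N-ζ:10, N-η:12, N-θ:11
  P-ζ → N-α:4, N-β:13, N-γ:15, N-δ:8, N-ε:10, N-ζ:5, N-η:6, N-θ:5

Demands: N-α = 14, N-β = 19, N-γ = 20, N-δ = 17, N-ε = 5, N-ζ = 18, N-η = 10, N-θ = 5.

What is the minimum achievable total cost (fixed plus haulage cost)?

454

Open {P-α, P-β, P-ε, P-ζ}: assign each demand point to its cheapest open site.
  N-α→P-ζ 14×4=56, N-β→P-α 19×2=38, N-γ→P-α 20×4=80, N-δ→P-ε 17×4=68, N-ε→P-β 5×3=15, N-ζ→P-ζ 18×5=90, N-η→P-α 10×3=30, N-θ→P-α 5×2=10
  haulage cost 387, fixed 67 → total 454.
Compare {P-α, P-δ, P-ε, P-ζ}: haulage cost 392 + fixed 67 = 459.
Compare {P-α, P-β, P-δ, P-ε, P-ζ}: haulage cost 387 + fixed 77 = 464.
Compare {P-α, P-γ, P-ε, P-ζ}: haulage cost 392 + fixed 77 = 469.
All other subsets cost ≥ 459. Minimum total cost: 454.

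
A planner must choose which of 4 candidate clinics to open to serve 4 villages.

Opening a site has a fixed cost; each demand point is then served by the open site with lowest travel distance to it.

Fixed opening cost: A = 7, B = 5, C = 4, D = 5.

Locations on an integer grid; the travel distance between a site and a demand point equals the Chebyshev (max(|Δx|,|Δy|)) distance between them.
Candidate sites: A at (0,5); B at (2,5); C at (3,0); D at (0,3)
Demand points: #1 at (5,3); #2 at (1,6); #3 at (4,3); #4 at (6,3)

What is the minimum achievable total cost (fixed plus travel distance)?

15

Open {B}: assign each demand point to its cheapest open site.
  #1→B 3, #2→B 1, #3→B 2, #4→B 4
  travel distance 10, fixed 5 → total 15.
Compare {B, C}: travel distance 9 + fixed 9 = 18.
Compare {C}: travel distance 15 + fixed 4 = 19.
Compare {B, D}: travel distance 10 + fixed 10 = 20.
All other subsets cost ≥ 18. Minimum total cost: 15.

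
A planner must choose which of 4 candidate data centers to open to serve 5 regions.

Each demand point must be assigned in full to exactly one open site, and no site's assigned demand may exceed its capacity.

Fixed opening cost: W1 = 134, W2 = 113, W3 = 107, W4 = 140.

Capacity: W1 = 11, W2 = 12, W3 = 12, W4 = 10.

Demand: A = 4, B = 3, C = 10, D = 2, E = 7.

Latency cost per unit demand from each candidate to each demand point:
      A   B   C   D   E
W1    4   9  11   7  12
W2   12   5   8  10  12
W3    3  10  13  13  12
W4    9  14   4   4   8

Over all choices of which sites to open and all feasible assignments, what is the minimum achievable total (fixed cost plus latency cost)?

531

Open {W2, W3, W4}; cheapest assignment that respects the capacities:
  W2 (cap 12, load 12): B, D, E — cost 3×5 + 2×10 + 7×12 = 119
  W3 (cap 12, load 4): A — cost 4×3 = 12
  W4 (cap 10, load 10): C — cost 10×4 = 40
  Shipping 171, fixed 360 → total 531.
  Any other capacity-feasible assignment to {W2, W3, W4} ships for at least 171.
Compare {W1, W2, W4}: its best feasible assignment gives total 556.
Compare {W1, W3, W4}: its best feasible assignment gives total 558.
Every other set of open sites that can feasibly serve all demand totals ≥ 556 even under its best assignment. Minimum: 531.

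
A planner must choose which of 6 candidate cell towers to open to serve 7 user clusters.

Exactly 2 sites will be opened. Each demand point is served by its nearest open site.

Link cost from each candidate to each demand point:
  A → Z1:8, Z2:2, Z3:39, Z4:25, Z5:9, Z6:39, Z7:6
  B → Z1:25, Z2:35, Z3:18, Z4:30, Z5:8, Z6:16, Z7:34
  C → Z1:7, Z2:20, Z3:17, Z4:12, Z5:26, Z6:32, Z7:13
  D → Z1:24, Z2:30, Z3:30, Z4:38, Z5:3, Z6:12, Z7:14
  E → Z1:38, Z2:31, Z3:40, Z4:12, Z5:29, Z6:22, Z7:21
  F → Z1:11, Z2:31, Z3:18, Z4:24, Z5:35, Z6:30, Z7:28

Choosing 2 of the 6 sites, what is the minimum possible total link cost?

83

Open {A, B}.
  Z1→A 8, Z2→A 2, Z3→B 18, Z4→A 25, Z5→B 8, Z6→B 16, Z7→A 6  ⇒ total 83.
Compare {C, D}: total 84.
Compare {A, C}: total 85.
No size-2 selection does better; minimum is 83.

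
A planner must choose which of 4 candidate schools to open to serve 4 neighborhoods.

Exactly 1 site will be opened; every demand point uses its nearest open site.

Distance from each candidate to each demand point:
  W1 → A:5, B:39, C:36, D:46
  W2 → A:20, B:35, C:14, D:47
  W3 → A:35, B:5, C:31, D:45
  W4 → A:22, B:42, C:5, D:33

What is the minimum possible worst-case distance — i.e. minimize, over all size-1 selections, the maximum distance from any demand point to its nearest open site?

Open {W4}.
  Farthest demand point is B at distance 42 (to W4); all others are ≤ 42.
With {W3} the worst case is 45.
With {W1} the worst case is 46.
No size-1 selection achieves below 42.

42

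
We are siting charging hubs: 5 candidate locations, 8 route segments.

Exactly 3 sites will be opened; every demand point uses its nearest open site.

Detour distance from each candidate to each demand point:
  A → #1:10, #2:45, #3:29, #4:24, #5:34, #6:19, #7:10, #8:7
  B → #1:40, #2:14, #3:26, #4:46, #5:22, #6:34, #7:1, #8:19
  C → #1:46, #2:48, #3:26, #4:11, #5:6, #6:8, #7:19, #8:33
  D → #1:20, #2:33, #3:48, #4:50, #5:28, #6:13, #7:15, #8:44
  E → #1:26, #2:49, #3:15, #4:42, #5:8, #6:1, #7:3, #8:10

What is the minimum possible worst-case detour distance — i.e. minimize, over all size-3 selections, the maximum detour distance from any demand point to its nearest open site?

24

Open {A, B, E}.
  Farthest demand point is #4 at detour distance 24 (to A); all others are ≤ 24.
With {A, B, C} the worst case is 26.
With {A, B, D} the worst case is 26.
No size-3 selection achieves below 24.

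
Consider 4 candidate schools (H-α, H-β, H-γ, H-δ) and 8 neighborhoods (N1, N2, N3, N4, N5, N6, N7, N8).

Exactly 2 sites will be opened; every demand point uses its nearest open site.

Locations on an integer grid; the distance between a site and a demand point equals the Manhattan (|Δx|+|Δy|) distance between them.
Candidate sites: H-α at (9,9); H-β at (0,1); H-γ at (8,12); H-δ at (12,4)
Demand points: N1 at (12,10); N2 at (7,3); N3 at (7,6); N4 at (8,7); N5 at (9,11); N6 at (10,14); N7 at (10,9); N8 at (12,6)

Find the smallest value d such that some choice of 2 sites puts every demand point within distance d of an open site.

6

Open {H-α, H-δ}.
  Farthest demand point is N2 at distance 6 (to H-δ); all others are ≤ 6.
With {H-γ, H-δ} the worst case is 7.
With {H-α, H-β} the worst case is 8.
No size-2 selection achieves below 6.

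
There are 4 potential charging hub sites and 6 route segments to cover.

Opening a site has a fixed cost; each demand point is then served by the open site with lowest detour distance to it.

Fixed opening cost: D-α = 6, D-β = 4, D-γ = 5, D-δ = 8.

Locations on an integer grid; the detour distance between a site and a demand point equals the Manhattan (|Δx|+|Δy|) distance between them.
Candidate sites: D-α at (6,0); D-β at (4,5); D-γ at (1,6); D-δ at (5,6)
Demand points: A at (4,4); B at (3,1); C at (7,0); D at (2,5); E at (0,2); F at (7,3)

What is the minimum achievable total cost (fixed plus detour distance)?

Open {D-α, D-β}: assign each demand point to its cheapest open site.
  A→D-β 1, B→D-α 4, C→D-α 1, D→D-β 2, E→D-β 7, F→D-α 4
  detour distance 19, fixed 10 → total 29.
Compare {D-β}: detour distance 28 + fixed 4 = 32.
Compare {D-α, D-γ}: detour distance 21 + fixed 11 = 32.
Compare {D-α, D-β, D-γ}: detour distance 17 + fixed 15 = 32.
All other subsets cost ≥ 32. Minimum total cost: 29.

29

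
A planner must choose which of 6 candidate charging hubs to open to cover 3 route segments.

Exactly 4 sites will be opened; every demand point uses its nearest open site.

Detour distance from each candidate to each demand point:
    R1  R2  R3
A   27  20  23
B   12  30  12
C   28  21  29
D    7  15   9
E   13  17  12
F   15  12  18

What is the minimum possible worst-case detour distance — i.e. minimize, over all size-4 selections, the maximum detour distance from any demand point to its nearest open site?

12

Open {A, B, C, F}.
  Farthest demand point is R1 at detour distance 12 (to B); all others are ≤ 12.
With {A, B, D, F} the worst case is 12.
With {A, B, E, F} the worst case is 12.
No size-4 selection achieves below 12.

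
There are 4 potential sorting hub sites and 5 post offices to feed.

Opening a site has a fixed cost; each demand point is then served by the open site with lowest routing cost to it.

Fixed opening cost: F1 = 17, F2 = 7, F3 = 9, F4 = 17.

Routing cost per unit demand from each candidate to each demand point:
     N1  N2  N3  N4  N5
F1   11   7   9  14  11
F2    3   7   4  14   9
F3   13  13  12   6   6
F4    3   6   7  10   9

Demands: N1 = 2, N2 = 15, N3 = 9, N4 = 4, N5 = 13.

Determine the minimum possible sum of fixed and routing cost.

265

Open {F2, F3}: assign each demand point to its cheapest open site.
  N1→F2 2×3=6, N2→F2 15×7=105, N3→F2 9×4=36, N4→F3 4×6=24, N5→F3 13×6=78
  routing cost 249, fixed 16 → total 265.
Compare {F2, F3, F4}: routing cost 234 + fixed 33 = 267.
Compare {F1, F2, F3}: routing cost 249 + fixed 33 = 282.
Compare {F1, F2, F3, F4}: routing cost 234 + fixed 50 = 284.
All other subsets cost ≥ 267. Minimum total cost: 265.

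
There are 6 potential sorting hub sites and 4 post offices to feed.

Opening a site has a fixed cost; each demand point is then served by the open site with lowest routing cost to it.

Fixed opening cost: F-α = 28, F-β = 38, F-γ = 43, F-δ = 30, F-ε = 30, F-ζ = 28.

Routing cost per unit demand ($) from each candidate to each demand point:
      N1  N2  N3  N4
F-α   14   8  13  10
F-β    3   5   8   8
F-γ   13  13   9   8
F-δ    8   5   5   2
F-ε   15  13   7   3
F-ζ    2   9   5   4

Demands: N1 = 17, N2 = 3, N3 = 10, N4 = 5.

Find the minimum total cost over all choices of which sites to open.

159

Open {F-ζ}: assign each demand point to its cheapest open site.
  N1→F-ζ 17×2=34, N2→F-ζ 3×9=27, N3→F-ζ 10×5=50, N4→F-ζ 5×4=20
  routing cost 131, fixed 28 → total 159.
Compare {F-δ, F-ζ}: routing cost 109 + fixed 58 = 167.
Compare {F-α, F-ζ}: routing cost 128 + fixed 56 = 184.
Compare {F-ε, F-ζ}: routing cost 126 + fixed 58 = 184.
All other subsets cost ≥ 167. Minimum total cost: 159.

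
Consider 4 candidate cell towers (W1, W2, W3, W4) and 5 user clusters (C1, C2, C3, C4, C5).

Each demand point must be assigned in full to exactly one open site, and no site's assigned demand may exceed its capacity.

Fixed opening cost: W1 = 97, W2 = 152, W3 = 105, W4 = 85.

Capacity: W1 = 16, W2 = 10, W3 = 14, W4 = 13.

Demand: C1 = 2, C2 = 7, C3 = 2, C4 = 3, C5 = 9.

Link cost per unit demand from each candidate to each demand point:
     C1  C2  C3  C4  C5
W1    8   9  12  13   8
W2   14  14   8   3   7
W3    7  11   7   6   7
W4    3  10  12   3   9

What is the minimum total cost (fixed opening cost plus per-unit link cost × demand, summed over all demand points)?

352

Open {W3, W4}; cheapest assignment that respects the capacities:
  W3 (cap 14, load 11): C3, C5 — cost 2×7 + 9×7 = 77
  W4 (cap 13, load 12): C1, C2, C4 — cost 2×3 + 7×10 + 3×3 = 85
  Shipping 162, fixed 190 → total 352.
  Any other capacity-feasible assignment to {W3, W4} ships for at least 162.
Compare {W1, W4}: its best feasible assignment gives total 356.
Compare {W1, W3}: its best feasible assignment gives total 376.
Every other set of open sites that can feasibly serve all demand totals ≥ 356 even under its best assignment. Minimum: 352.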